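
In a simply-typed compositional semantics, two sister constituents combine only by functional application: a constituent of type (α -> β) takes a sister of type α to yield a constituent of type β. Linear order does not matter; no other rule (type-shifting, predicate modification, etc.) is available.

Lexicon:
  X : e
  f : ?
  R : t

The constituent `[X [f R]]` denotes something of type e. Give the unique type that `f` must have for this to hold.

(t -> (e -> e))

[X [f R]] is required to be e. X : e cannot yield e as functor, so [f R] : (e -> e).
[f R] is required to be (e -> e). R : t cannot yield (e -> e) as functor, so f : (t -> (e -> e)).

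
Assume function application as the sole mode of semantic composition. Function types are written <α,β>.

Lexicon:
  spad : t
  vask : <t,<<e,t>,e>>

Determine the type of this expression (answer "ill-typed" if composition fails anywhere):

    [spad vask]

<<e,t>,e>

[spad vask]: <t,<<e,t>,e>> applied to t yields <<e,t>,e>.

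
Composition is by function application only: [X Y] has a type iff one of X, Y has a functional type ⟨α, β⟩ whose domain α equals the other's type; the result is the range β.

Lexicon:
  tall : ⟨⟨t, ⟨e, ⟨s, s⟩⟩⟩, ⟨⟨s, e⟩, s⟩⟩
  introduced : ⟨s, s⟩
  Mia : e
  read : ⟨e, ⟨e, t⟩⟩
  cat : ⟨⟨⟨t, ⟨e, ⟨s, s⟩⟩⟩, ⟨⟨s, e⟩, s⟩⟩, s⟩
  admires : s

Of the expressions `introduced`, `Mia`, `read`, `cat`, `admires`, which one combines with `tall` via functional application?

introduced : ⟨s, s⟩ — no; tall wants ⟨t, ⟨e, ⟨s, s⟩⟩⟩, and introduced wants s.
Mia : e — no; tall wants ⟨t, ⟨e, ⟨s, s⟩⟩⟩, and Mia wants nothing (atomic).
read : ⟨e, ⟨e, t⟩⟩ — no; tall wants ⟨t, ⟨e, ⟨s, s⟩⟩⟩, and read wants e.
cat — combines: cat : ⟨⟨⟨t, ⟨e, ⟨s, s⟩⟩⟩, ⟨⟨s, e⟩, s⟩⟩, s⟩ takes tall : ⟨⟨t, ⟨e, ⟨s, s⟩⟩⟩, ⟨⟨s, e⟩, s⟩⟩ as argument, giving s.
admires : s — no; tall wants ⟨t, ⟨e, ⟨s, s⟩⟩⟩, and admires wants nothing (atomic).

cat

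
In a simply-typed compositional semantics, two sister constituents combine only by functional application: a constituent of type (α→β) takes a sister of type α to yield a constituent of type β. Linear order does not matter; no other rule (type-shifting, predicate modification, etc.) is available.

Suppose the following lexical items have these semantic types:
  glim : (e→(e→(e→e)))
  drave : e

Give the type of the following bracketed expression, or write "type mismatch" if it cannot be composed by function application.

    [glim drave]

(e→(e→e))

[glim drave] — glim of type (e→(e→(e→e))) combines with drave of type e: type (e→(e→e)).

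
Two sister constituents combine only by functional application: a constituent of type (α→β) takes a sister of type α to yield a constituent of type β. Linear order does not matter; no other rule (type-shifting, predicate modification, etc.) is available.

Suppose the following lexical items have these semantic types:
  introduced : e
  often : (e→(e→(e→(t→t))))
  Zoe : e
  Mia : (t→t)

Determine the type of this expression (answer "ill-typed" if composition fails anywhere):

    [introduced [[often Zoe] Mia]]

ill-typed

[often Zoe]: (e→(e→(e→(t→t)))) applied to e yields (e→(e→(t→t))).
At [[often Zoe] Mia]: neither (e→(e→(t→t))) nor (t→t) can take the other as argument; the node is ill-typed.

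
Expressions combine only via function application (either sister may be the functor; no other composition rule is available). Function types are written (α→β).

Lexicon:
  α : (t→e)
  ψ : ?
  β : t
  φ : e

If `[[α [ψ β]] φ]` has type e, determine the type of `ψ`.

(t→((t→e)→(e→e)))

At [[α [ψ β]] φ] (required: e): φ is e, which is not a function with range e; hence [α [ψ β]] is the functor — type (e→e).
At [α [ψ β]] (required: (e→e)): α is (t→e), which is not a function with range (e→e); hence [ψ β] is the functor — type ((t→e)→(e→e)).
At [ψ β] (required: ((t→e)→(e→e))): β is t, which is not a function with range ((t→e)→(e→e)); hence ψ is the functor — type (t→((t→e)→(e→e))).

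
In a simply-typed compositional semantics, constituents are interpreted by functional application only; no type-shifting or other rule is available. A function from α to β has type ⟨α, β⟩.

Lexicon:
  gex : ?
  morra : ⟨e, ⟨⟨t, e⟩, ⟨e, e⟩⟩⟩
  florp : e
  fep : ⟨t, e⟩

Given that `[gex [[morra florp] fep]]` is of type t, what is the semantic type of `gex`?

⟨⟨e, e⟩, t⟩

[gex [[morra florp] fep]] is required to be t. [[morra florp] fep] : ⟨e, e⟩ cannot yield t as functor, so gex : ⟨⟨e, e⟩, t⟩.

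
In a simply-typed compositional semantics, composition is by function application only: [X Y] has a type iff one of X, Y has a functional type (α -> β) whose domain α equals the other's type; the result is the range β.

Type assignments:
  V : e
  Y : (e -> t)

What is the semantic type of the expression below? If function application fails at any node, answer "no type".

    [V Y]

[V Y]: Y is (e -> t), V is e; result t.

t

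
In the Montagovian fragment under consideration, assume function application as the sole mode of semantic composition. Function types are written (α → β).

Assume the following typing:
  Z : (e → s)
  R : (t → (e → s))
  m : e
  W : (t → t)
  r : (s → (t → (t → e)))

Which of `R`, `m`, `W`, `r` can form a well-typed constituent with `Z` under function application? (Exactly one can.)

R : (t → (e → s)) — Z needs e; R needs t; neither fits.
m — combines: Z : (e → s) takes m : e as argument, giving s.
W : (t → t) — Z needs e; W needs t; neither fits.
r : (s → (t → (t → e))) — Z needs e; r needs s; neither fits.

m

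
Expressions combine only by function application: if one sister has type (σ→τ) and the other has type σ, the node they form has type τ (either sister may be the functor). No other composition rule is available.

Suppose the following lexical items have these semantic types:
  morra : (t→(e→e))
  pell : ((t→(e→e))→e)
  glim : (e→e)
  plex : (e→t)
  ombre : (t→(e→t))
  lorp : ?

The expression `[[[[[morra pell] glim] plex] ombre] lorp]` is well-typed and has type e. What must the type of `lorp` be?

For [[[[[morra pell] glim] plex] ombre] lorp] to have type e with [[[[morra pell] glim] plex] ombre] of type (e→t), lorp must be the function: lorp : ((e→t)→e).

((e→t)→e)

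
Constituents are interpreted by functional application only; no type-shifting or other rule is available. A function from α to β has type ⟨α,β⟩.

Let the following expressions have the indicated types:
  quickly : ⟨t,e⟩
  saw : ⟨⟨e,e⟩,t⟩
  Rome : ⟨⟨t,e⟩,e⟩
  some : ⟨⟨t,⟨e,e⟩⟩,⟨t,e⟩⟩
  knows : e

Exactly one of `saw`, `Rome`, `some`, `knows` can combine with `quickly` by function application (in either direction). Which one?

saw : ⟨⟨e,e⟩,t⟩ — no; quickly wants t, and saw wants ⟨e,e⟩.
Rome — combines: Rome : ⟨⟨t,e⟩,e⟩ takes quickly : ⟨t,e⟩ as argument, giving e.
some : ⟨⟨t,⟨e,e⟩⟩,⟨t,e⟩⟩ — no; quickly wants t, and some wants ⟨t,⟨e,e⟩⟩.
knows : e — no; quickly wants t, and knows wants nothing (atomic).

Rome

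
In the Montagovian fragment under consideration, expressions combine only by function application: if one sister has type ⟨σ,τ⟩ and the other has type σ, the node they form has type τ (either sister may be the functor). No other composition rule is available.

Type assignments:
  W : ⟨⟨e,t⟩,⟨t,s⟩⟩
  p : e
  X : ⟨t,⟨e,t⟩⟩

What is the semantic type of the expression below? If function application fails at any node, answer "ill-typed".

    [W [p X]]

ill-typed

[p X]: e with ⟨t,⟨e,t⟩⟩ — neither is a function whose domain matches the other; composition fails here.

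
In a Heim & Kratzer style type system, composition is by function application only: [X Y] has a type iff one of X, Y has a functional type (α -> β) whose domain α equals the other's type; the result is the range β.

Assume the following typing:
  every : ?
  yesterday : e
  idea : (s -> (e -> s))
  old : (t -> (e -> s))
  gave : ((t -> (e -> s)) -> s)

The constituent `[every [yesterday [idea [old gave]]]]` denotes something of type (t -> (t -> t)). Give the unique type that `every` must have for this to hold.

(s -> (t -> (t -> t)))

[every [yesterday [idea [old gave]]]] is required to be (t -> (t -> t)). [yesterday [idea [old gave]]] : s cannot yield (t -> (t -> t)) as functor, so every : (s -> (t -> (t -> t))).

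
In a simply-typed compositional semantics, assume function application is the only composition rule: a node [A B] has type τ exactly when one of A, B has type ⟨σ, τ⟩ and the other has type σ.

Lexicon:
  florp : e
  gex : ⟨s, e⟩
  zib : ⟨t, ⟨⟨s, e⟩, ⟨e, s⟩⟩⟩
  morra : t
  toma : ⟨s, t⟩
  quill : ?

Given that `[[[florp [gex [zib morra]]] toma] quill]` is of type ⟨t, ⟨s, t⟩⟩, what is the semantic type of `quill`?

⟨t, ⟨t, ⟨s, t⟩⟩⟩

[[[florp [gex [zib morra]]] toma] quill] must have type ⟨t, ⟨s, t⟩⟩. The sister [[florp [gex [zib morra]]] toma] has type t; that is not a function onto ⟨t, ⟨s, t⟩⟩, so quill must be the functor, of type ⟨t, ⟨t, ⟨s, t⟩⟩⟩.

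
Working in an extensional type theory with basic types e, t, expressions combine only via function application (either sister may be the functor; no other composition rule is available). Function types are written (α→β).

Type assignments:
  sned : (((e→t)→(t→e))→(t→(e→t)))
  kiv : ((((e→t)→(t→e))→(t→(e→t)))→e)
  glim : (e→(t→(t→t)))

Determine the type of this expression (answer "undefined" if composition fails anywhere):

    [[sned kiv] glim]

(t→(t→t))

At [sned kiv], kiv : ((((e→t)→(t→e))→(t→(e→t)))→e) takes sned : (((e→t)→(t→e))→(t→(e→t))), giving e.
At [[sned kiv] glim], glim : (e→(t→(t→t))) takes [sned kiv] : e, giving (t→(t→t)).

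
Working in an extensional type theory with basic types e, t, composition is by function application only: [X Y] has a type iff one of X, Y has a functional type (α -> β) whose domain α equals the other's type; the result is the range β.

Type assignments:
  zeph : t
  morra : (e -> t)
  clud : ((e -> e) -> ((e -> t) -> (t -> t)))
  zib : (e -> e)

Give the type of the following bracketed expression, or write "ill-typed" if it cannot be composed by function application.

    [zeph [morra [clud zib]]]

[clud zib]: clud is ((e -> e) -> ((e -> t) -> (t -> t))), zib is (e -> e); result ((e -> t) -> (t -> t)).
[morra [clud zib]]: [clud zib] is ((e -> t) -> (t -> t)), morra is (e -> t); result (t -> t).
[zeph [morra [clud zib]]]: [morra [clud zib]] is (t -> t), zeph is t; result t.

t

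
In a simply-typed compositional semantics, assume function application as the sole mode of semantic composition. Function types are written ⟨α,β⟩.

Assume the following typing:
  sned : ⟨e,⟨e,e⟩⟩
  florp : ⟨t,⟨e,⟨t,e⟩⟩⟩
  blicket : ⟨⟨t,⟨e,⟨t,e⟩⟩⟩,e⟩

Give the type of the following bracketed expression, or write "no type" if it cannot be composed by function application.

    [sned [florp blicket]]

⟨e,e⟩

[florp blicket]: ⟨⟨t,⟨e,⟨t,e⟩⟩⟩,e⟩ applied to ⟨t,⟨e,⟨t,e⟩⟩⟩ yields e.
[sned [florp blicket]]: ⟨e,⟨e,e⟩⟩ applied to e yields ⟨e,e⟩.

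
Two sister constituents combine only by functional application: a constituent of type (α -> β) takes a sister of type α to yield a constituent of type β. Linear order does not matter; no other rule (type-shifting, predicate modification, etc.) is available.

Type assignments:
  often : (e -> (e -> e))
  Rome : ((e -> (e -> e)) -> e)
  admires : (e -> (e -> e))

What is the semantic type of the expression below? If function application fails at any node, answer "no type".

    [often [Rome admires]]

[Rome admires]: Rome is ((e -> (e -> e)) -> e), admires is (e -> (e -> e)); result e.
[often [Rome admires]]: often is (e -> (e -> e)), [Rome admires] is e; result (e -> e).

(e -> e)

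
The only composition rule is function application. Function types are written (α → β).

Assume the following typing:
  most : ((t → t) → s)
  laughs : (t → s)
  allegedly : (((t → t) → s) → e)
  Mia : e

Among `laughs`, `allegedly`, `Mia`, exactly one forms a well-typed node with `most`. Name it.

allegedly

laughs : (t → s) — no; most wants (t → t), and laughs wants t.
allegedly — combines: allegedly : (((t → t) → s) → e) takes most : ((t → t) → s) as argument, giving e.
Mia : e — no; most wants (t → t), and Mia wants nothing (atomic).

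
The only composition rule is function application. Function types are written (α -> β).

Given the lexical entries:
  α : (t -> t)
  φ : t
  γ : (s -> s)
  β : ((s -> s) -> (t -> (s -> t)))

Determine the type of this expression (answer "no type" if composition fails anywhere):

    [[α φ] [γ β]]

At [α φ], α : (t -> t) takes φ : t, giving t.
At [γ β], β : ((s -> s) -> (t -> (s -> t))) takes γ : (s -> s), giving (t -> (s -> t)).
At [[α φ] [γ β]], [γ β] : (t -> (s -> t)) takes [α φ] : t, giving (s -> t).

(s -> t)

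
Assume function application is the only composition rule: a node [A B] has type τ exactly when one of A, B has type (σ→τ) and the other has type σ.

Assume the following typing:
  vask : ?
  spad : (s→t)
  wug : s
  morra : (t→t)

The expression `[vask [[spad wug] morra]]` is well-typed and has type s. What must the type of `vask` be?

(t→s)

[vask [[spad wug] morra]] is required to be s. [[spad wug] morra] : t cannot yield s as functor, so vask : (t→s).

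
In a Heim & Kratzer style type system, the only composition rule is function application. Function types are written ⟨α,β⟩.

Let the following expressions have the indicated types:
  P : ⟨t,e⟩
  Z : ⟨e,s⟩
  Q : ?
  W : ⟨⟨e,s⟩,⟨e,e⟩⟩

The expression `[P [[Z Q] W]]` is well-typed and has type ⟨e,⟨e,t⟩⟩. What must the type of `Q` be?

[P [[Z Q] W]] must have type ⟨e,⟨e,t⟩⟩. The sister P has type ⟨t,e⟩; that is not a function onto ⟨e,⟨e,t⟩⟩, so [[Z Q] W] must be the functor, of type ⟨⟨t,e⟩,⟨e,⟨e,t⟩⟩⟩.
[[Z Q] W] must have type ⟨⟨t,e⟩,⟨e,⟨e,t⟩⟩⟩. The sister W has type ⟨⟨e,s⟩,⟨e,e⟩⟩; that is not a function onto ⟨⟨t,e⟩,⟨e,⟨e,t⟩⟩⟩, so [Z Q] must be the functor, of type ⟨⟨⟨e,s⟩,⟨e,e⟩⟩,⟨⟨t,e⟩,⟨e,⟨e,t⟩⟩⟩⟩.
[Z Q] must have type ⟨⟨⟨e,s⟩,⟨e,e⟩⟩,⟨⟨t,e⟩,⟨e,⟨e,t⟩⟩⟩⟩. The sister Z has type ⟨e,s⟩; that is not a function onto ⟨⟨⟨e,s⟩,⟨e,e⟩⟩,⟨⟨t,e⟩,⟨e,⟨e,t⟩⟩⟩⟩, so Q must be the functor, of type ⟨⟨e,s⟩,⟨⟨⟨e,s⟩,⟨e,e⟩⟩,⟨⟨t,e⟩,⟨e,⟨e,t⟩⟩⟩⟩⟩.

⟨⟨e,s⟩,⟨⟨⟨e,s⟩,⟨e,e⟩⟩,⟨⟨t,e⟩,⟨e,⟨e,t⟩⟩⟩⟩⟩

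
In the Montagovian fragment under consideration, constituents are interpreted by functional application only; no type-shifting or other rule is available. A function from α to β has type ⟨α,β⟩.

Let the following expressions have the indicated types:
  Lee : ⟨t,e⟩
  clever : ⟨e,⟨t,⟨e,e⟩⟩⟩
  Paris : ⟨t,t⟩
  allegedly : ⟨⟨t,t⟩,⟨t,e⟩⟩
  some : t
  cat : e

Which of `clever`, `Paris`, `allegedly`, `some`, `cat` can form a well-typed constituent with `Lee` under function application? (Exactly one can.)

clever : ⟨e,⟨t,⟨e,e⟩⟩⟩ — Lee needs t; clever needs e; neither fits.
Paris : ⟨t,t⟩ — Lee needs t; Paris needs t; neither fits.
allegedly : ⟨⟨t,t⟩,⟨t,e⟩⟩ — Lee needs t; allegedly needs ⟨t,t⟩; neither fits.
some — combines: Lee : ⟨t,e⟩ takes some : t as argument, giving e.
cat : e — Lee needs t; cat needs nothing (atomic); neither fits.

some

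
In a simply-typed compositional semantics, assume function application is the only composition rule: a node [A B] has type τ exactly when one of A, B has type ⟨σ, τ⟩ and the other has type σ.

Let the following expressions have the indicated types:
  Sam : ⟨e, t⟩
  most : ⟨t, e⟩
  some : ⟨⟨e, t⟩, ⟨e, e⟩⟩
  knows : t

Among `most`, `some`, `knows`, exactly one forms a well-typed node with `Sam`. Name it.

some

most : ⟨t, e⟩ — does not combine with Sam.
some — combines: some : ⟨⟨e, t⟩, ⟨e, e⟩⟩ takes Sam : ⟨e, t⟩ as argument, giving ⟨e, e⟩.
knows : t — does not combine with Sam.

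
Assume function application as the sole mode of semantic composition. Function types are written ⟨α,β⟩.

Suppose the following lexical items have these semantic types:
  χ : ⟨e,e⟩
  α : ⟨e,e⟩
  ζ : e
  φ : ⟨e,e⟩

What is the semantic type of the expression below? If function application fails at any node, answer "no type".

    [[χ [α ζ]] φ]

[α ζ] — α of type ⟨e,e⟩ combines with ζ of type e: type e.
[χ [α ζ]] — χ of type ⟨e,e⟩ combines with [α ζ] of type e: type e.
[[χ [α ζ]] φ] — φ of type ⟨e,e⟩ combines with [χ [α ζ]] of type e: type e.

e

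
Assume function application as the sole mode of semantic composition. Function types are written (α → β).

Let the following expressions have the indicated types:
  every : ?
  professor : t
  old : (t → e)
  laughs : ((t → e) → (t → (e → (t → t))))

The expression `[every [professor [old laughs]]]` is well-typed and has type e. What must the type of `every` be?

At [every [professor [old laughs]]] (required: e): [professor [old laughs]] is (e → (t → t)), which is not a function with range e; hence every is the functor — type ((e → (t → t)) → e).

((e → (t → t)) → e)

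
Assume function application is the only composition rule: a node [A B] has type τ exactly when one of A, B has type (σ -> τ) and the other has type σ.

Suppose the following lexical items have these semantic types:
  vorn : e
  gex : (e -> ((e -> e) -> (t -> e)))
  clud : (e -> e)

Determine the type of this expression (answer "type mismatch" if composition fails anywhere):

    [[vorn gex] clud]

At [vorn gex], gex : (e -> ((e -> e) -> (t -> e))) takes vorn : e, giving ((e -> e) -> (t -> e)).
At [[vorn gex] clud], [vorn gex] : ((e -> e) -> (t -> e)) takes clud : (e -> e), giving (t -> e).

(t -> e)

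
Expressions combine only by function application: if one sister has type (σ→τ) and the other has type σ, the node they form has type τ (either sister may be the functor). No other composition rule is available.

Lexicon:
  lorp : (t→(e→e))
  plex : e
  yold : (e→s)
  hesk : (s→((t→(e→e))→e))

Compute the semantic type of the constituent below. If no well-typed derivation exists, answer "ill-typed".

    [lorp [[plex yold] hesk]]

[plex yold]: (e→s) applied to e yields s.
[[plex yold] hesk]: (s→((t→(e→e))→e)) applied to s yields ((t→(e→e))→e).
[lorp [[plex yold] hesk]]: ((t→(e→e))→e) applied to (t→(e→e)) yields e.

e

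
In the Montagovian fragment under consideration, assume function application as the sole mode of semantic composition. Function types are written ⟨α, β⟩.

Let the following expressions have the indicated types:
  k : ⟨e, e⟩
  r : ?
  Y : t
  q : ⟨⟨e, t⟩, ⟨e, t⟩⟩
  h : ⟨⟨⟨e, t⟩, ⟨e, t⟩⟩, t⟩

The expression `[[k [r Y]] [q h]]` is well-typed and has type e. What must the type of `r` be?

[[k [r Y]] [q h]] must have type e. The sister [q h] has type t; that is not a function onto e, so [k [r Y]] must be the functor, of type ⟨t, e⟩.
[k [r Y]] must have type ⟨t, e⟩. The sister k has type ⟨e, e⟩; that is not a function onto ⟨t, e⟩, so [r Y] must be the functor, of type ⟨⟨e, e⟩, ⟨t, e⟩⟩.
[r Y] must have type ⟨⟨e, e⟩, ⟨t, e⟩⟩. The sister Y has type t; that is not a function onto ⟨⟨e, e⟩, ⟨t, e⟩⟩, so r must be the functor, of type ⟨t, ⟨⟨e, e⟩, ⟨t, e⟩⟩⟩.

⟨t, ⟨⟨e, e⟩, ⟨t, e⟩⟩⟩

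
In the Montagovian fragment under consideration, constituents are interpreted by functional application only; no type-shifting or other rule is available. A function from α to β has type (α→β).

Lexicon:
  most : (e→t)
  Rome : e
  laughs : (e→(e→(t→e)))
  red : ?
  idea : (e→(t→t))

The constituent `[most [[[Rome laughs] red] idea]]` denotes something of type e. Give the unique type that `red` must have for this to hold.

((e→(t→e))→((e→(t→t))→((e→t)→e)))

At [most [[[Rome laughs] red] idea]] (required: e): most is (e→t), which is not a function with range e; hence [[[Rome laughs] red] idea] is the functor — type ((e→t)→e).
At [[[Rome laughs] red] idea] (required: ((e→t)→e)): idea is (e→(t→t)), which is not a function with range ((e→t)→e); hence [[Rome laughs] red] is the functor — type ((e→(t→t))→((e→t)→e)).
At [[Rome laughs] red] (required: ((e→(t→t))→((e→t)→e))): [Rome laughs] is (e→(t→e)), which is not a function with range ((e→(t→t))→((e→t)→e)); hence red is the functor — type ((e→(t→e))→((e→(t→t))→((e→t)→e))).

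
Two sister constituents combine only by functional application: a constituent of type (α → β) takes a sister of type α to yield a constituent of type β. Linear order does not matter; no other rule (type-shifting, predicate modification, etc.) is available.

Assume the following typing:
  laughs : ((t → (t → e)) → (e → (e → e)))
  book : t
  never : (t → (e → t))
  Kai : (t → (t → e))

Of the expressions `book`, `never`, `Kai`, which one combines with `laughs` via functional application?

book : t — no; laughs wants (t → (t → e)), and book wants nothing (atomic).
never : (t → (e → t)) — no; laughs wants (t → (t → e)), and never wants t.
Kai — combines: laughs : ((t → (t → e)) → (e → (e → e))) takes Kai : (t → (t → e)) as argument, giving (e → (e → e)).

Kai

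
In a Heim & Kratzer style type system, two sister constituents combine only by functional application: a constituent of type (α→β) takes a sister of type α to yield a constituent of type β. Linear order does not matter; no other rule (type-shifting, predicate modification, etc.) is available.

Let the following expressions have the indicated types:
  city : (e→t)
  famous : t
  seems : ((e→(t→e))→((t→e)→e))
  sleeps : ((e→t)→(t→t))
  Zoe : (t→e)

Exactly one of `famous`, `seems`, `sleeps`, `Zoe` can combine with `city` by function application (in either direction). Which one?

famous : t — neither side's domain matches the other.
seems : ((e→(t→e))→((t→e)→e)) — neither side's domain matches the other.
sleeps — combines: sleeps : ((e→t)→(t→t)) takes city : (e→t) as argument, giving (t→t).
Zoe : (t→e) — neither side's domain matches the other.

sleeps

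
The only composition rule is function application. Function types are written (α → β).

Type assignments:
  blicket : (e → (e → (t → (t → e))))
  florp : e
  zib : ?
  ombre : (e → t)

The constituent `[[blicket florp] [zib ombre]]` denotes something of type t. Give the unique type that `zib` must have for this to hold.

((e → t) → ((e → (t → (t → e))) → t))

[[blicket florp] [zib ombre]] must have type t. The sister [blicket florp] has type (e → (t → (t → e))); that is not a function onto t, so [zib ombre] must be the functor, of type ((e → (t → (t → e))) → t).
[zib ombre] must have type ((e → (t → (t → e))) → t). The sister ombre has type (e → t); that is not a function onto ((e → (t → (t → e))) → t), so zib must be the functor, of type ((e → t) → ((e → (t → (t → e))) → t)).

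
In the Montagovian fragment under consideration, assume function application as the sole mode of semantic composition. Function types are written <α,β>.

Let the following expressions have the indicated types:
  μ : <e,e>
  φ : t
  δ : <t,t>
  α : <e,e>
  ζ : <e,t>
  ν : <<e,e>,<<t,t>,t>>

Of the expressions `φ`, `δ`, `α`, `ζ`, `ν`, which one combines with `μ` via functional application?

ν

φ : t — μ needs e; φ needs nothing (atomic); neither fits.
δ : <t,t> — μ needs e; δ needs t; neither fits.
α : <e,e> — μ needs e; α needs e; neither fits.
ζ : <e,t> — μ needs e; ζ needs e; neither fits.
ν — combines: ν : <<e,e>,<<t,t>,t>> takes μ : <e,e> as argument, giving <<t,t>,t>.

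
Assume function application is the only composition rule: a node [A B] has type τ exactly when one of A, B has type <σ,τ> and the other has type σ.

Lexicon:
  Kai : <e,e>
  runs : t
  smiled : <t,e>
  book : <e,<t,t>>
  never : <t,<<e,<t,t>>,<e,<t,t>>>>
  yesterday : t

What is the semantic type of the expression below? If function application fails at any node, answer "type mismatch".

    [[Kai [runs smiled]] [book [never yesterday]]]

[runs smiled]: smiled is <t,e>, runs is t; result e.
[Kai [runs smiled]]: Kai is <e,e>, [runs smiled] is e; result e.
[never yesterday]: never is <t,<<e,<t,t>>,<e,<t,t>>>>, yesterday is t; result <<e,<t,t>>,<e,<t,t>>>.
[book [never yesterday]]: [never yesterday] is <<e,<t,t>>,<e,<t,t>>>, book is <e,<t,t>>; result <e,<t,t>>.
[[Kai [runs smiled]] [book [never yesterday]]]: [book [never yesterday]] is <e,<t,t>>, [Kai [runs smiled]] is e; result <t,t>.

<t,t>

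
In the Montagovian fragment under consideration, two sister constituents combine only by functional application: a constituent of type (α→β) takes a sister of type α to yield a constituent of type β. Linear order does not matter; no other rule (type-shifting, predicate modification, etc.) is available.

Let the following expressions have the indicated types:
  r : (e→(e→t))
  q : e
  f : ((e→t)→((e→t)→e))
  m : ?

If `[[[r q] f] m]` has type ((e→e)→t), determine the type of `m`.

[[[r q] f] m] must have type ((e→e)→t). The sister [[r q] f] has type ((e→t)→e); that is not a function onto ((e→e)→t), so m must be the functor, of type (((e→t)→e)→((e→e)→t)).

(((e→t)→e)→((e→e)→t))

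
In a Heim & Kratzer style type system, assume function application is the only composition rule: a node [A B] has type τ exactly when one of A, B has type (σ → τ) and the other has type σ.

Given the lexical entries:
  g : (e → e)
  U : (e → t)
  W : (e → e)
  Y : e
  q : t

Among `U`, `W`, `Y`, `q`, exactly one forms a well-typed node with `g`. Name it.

Y

U : (e → t) — no; g wants e, and U wants e.
W : (e → e) — no; g wants e, and W wants e.
Y — combines: g : (e → e) takes Y : e as argument, giving e.
q : t — no; g wants e, and q wants nothing (atomic).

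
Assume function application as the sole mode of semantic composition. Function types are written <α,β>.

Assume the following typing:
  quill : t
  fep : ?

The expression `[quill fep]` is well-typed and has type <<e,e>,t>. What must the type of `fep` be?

<t,<<e,e>,t>>

[quill fep] must have type <<e,e>,t>. The sister quill has type t; that is not a function onto <<e,e>,t>, so fep must be the functor, of type <t,<<e,e>,t>>.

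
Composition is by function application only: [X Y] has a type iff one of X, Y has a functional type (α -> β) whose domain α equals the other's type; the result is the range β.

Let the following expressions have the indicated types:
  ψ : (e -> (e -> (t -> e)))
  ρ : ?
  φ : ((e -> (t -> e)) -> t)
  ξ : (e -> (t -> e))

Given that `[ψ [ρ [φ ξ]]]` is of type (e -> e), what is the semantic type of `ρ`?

(t -> ((e -> (e -> (t -> e))) -> (e -> e)))

[ψ [ρ [φ ξ]]] is required to be (e -> e). ψ : (e -> (e -> (t -> e))) cannot yield (e -> e) as functor, so [ρ [φ ξ]] : ((e -> (e -> (t -> e))) -> (e -> e)).
[ρ [φ ξ]] is required to be ((e -> (e -> (t -> e))) -> (e -> e)). [φ ξ] : t cannot yield ((e -> (e -> (t -> e))) -> (e -> e)) as functor, so ρ : (t -> ((e -> (e -> (t -> e))) -> (e -> e))).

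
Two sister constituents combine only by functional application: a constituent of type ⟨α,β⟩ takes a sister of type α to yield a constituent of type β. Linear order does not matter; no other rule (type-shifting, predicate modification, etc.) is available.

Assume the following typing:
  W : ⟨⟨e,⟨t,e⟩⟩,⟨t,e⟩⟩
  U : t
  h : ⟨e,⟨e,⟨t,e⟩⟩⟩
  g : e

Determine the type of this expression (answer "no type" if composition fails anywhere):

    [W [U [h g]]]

no type

[h g]: functor h : ⟨e,⟨e,⟨t,e⟩⟩⟩, argument g : e; result ⟨e,⟨t,e⟩⟩.
[U [h g]]: t with ⟨e,⟨t,e⟩⟩ — neither is a function whose domain matches the other; composition fails here.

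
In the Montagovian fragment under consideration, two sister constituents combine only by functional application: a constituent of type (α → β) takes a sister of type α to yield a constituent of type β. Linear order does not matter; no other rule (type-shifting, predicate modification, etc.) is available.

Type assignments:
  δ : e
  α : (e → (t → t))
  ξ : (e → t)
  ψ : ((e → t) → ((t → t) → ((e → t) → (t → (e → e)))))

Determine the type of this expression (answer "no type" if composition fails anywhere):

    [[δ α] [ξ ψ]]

[δ α] — α of type (e → (t → t)) combines with δ of type e: type (t → t).
[ξ ψ] — ψ of type ((e → t) → ((t → t) → ((e → t) → (t → (e → e))))) combines with ξ of type (e → t): type ((t → t) → ((e → t) → (t → (e → e)))).
[[δ α] [ξ ψ]] — [ξ ψ] of type ((t → t) → ((e → t) → (t → (e → e)))) combines with [δ α] of type (t → t): type ((e → t) → (t → (e → e))).

((e → t) → (t → (e → e)))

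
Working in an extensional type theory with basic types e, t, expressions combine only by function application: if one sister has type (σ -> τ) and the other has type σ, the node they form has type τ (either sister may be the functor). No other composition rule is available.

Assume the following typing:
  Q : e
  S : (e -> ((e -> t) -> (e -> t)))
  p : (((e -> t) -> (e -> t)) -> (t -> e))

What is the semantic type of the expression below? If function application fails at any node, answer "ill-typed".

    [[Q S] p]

(t -> e)

At [Q S], S : (e -> ((e -> t) -> (e -> t))) takes Q : e, giving ((e -> t) -> (e -> t)).
At [[Q S] p], p : (((e -> t) -> (e -> t)) -> (t -> e)) takes [Q S] : ((e -> t) -> (e -> t)), giving (t -> e).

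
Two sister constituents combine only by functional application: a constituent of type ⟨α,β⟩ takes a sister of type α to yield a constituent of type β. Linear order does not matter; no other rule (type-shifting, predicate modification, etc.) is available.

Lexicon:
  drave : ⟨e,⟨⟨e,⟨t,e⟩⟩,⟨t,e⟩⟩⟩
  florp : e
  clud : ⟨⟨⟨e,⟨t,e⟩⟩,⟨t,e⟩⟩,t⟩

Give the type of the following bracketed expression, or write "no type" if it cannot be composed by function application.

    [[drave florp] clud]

[drave florp]: drave is ⟨e,⟨⟨e,⟨t,e⟩⟩,⟨t,e⟩⟩⟩, florp is e; result ⟨⟨e,⟨t,e⟩⟩,⟨t,e⟩⟩.
[[drave florp] clud]: clud is ⟨⟨⟨e,⟨t,e⟩⟩,⟨t,e⟩⟩,t⟩, [drave florp] is ⟨⟨e,⟨t,e⟩⟩,⟨t,e⟩⟩; result t.

t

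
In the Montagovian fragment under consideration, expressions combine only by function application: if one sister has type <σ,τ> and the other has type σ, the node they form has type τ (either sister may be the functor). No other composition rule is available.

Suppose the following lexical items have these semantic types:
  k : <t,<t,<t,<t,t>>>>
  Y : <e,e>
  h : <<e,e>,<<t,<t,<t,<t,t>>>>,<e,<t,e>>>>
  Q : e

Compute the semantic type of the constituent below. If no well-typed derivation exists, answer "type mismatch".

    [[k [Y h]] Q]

[Y h]: functor h : <<e,e>,<<t,<t,<t,<t,t>>>>,<e,<t,e>>>>, argument Y : <e,e>; result <<t,<t,<t,<t,t>>>>,<e,<t,e>>>.
[k [Y h]]: functor [Y h] : <<t,<t,<t,<t,t>>>>,<e,<t,e>>>, argument k : <t,<t,<t,<t,t>>>>; result <e,<t,e>>.
[[k [Y h]] Q]: functor [k [Y h]] : <e,<t,e>>, argument Q : e; result <t,e>.

<t,e>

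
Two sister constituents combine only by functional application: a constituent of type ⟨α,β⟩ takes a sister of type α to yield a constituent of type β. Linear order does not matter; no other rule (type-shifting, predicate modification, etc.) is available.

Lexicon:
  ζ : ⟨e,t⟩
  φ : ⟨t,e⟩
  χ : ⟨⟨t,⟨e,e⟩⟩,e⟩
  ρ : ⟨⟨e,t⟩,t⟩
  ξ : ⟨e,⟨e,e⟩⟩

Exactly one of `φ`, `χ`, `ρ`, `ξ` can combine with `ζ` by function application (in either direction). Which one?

φ : ⟨t,e⟩ — neither side's domain matches the other.
χ : ⟨⟨t,⟨e,e⟩⟩,e⟩ — neither side's domain matches the other.
ρ — combines: ρ : ⟨⟨e,t⟩,t⟩ takes ζ : ⟨e,t⟩ as argument, giving t.
ξ : ⟨e,⟨e,e⟩⟩ — neither side's domain matches the other.

ρ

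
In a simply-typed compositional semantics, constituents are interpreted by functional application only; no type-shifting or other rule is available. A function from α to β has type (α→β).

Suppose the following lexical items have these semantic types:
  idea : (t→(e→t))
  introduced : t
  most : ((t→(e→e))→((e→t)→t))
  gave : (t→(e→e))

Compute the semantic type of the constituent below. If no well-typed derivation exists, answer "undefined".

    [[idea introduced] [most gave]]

t

[idea introduced] — idea of type (t→(e→t)) combines with introduced of type t: type (e→t).
[most gave] — most of type ((t→(e→e))→((e→t)→t)) combines with gave of type (t→(e→e)): type ((e→t)→t).
[[idea introduced] [most gave]] — [most gave] of type ((e→t)→t) combines with [idea introduced] of type (e→t): type t.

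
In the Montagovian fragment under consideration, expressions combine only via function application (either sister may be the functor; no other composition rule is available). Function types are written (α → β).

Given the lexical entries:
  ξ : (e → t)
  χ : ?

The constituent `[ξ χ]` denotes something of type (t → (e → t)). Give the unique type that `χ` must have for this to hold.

[ξ χ] is required to be (t → (e → t)). ξ : (e → t) cannot yield (t → (e → t)) as functor, so χ : ((e → t) → (t → (e → t))).

((e → t) → (t → (e → t)))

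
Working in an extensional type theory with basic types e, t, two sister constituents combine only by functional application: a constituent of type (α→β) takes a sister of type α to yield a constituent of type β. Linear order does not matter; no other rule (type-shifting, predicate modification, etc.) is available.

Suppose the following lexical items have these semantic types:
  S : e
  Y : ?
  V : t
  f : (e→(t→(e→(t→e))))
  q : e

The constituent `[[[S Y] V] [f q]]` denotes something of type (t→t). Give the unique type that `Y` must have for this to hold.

For [[[S Y] V] [f q]] to have type (t→t) with [f q] of type (t→(e→(t→e))), [[S Y] V] must be the function: [[S Y] V] : ((t→(e→(t→e)))→(t→t)).
For [[S Y] V] to have type ((t→(e→(t→e)))→(t→t)) with V of type t, [S Y] must be the function: [S Y] : (t→((t→(e→(t→e)))→(t→t))).
For [S Y] to have type (t→((t→(e→(t→e)))→(t→t))) with S of type e, Y must be the function: Y : (e→(t→((t→(e→(t→e)))→(t→t)))).

(e→(t→((t→(e→(t→e)))→(t→t))))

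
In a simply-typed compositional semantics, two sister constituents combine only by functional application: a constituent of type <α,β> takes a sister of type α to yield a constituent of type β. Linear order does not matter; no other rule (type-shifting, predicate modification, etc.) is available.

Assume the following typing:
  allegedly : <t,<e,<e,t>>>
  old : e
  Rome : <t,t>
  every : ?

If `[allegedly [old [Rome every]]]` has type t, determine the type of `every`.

At [allegedly [old [Rome every]]] (required: t): allegedly is <t,<e,<e,t>>>, which is not a function with range t; hence [old [Rome every]] is the functor — type <<t,<e,<e,t>>>,t>.
At [old [Rome every]] (required: <<t,<e,<e,t>>>,t>): old is e, which is not a function with range <<t,<e,<e,t>>>,t>; hence [Rome every] is the functor — type <e,<<t,<e,<e,t>>>,t>>.
At [Rome every] (required: <e,<<t,<e,<e,t>>>,t>>): Rome is <t,t>, which is not a function with range <e,<<t,<e,<e,t>>>,t>>; hence every is the functor — type <<t,t>,<e,<<t,<e,<e,t>>>,t>>>.

<<t,t>,<e,<<t,<e,<e,t>>>,t>>>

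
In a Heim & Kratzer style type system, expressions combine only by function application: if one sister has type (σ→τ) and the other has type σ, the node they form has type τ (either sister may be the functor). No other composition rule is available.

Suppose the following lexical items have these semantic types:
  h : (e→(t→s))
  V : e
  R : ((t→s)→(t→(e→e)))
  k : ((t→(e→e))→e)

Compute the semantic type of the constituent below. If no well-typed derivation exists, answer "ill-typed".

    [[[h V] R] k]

[h V] — h of type (e→(t→s)) combines with V of type e: type (t→s).
[[h V] R] — R of type ((t→s)→(t→(e→e))) combines with [h V] of type (t→s): type (t→(e→e)).
[[[h V] R] k] — k of type ((t→(e→e))→e) combines with [[h V] R] of type (t→(e→e)): type e.

e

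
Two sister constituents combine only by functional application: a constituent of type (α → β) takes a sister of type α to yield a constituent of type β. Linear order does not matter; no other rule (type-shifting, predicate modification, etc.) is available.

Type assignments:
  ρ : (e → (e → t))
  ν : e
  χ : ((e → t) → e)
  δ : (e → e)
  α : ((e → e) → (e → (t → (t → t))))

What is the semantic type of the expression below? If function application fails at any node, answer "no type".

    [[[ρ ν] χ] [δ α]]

(t → (t → t))

[ρ ν]: (e → (e → t)) applied to e yields (e → t).
[[ρ ν] χ]: ((e → t) → e) applied to (e → t) yields e.
[δ α]: ((e → e) → (e → (t → (t → t)))) applied to (e → e) yields (e → (t → (t → t))).
[[[ρ ν] χ] [δ α]]: (e → (t → (t → t))) applied to e yields (t → (t → t)).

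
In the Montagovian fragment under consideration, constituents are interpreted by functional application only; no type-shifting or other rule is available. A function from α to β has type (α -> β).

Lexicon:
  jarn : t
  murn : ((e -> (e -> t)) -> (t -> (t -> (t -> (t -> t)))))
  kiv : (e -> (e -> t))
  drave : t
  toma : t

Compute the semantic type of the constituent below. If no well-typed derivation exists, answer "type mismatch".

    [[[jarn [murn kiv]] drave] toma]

[murn kiv] — murn of type ((e -> (e -> t)) -> (t -> (t -> (t -> (t -> t))))) combines with kiv of type (e -> (e -> t)): type (t -> (t -> (t -> (t -> t)))).
[jarn [murn kiv]] — [murn kiv] of type (t -> (t -> (t -> (t -> t)))) combines with jarn of type t: type (t -> (t -> (t -> t))).
[[jarn [murn kiv]] drave] — [jarn [murn kiv]] of type (t -> (t -> (t -> t))) combines with drave of type t: type (t -> (t -> t)).
[[[jarn [murn kiv]] drave] toma] — [[jarn [murn kiv]] drave] of type (t -> (t -> t)) combines with toma of type t: type (t -> t).

(t -> t)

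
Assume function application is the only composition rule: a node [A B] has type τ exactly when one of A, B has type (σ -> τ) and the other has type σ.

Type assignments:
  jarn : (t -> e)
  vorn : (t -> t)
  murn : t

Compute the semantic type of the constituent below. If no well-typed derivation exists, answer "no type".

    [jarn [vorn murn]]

[vorn murn]: vorn is (t -> t), murn is t; result t.
[jarn [vorn murn]]: jarn is (t -> e), [vorn murn] is t; result e.

e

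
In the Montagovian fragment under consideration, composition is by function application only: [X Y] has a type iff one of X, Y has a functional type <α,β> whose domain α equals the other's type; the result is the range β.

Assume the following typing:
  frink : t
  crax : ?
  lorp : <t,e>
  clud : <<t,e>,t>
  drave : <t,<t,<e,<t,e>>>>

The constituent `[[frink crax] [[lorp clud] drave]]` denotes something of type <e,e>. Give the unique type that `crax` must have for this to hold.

<t,<<t,<e,<t,e>>>,<e,e>>>

At [[frink crax] [[lorp clud] drave]] (required: <e,e>): [[lorp clud] drave] is <t,<e,<t,e>>>, which is not a function with range <e,e>; hence [frink crax] is the functor — type <<t,<e,<t,e>>>,<e,e>>.
At [frink crax] (required: <<t,<e,<t,e>>>,<e,e>>): frink is t, which is not a function with range <<t,<e,<t,e>>>,<e,e>>; hence crax is the functor — type <t,<<t,<e,<t,e>>>,<e,e>>>.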